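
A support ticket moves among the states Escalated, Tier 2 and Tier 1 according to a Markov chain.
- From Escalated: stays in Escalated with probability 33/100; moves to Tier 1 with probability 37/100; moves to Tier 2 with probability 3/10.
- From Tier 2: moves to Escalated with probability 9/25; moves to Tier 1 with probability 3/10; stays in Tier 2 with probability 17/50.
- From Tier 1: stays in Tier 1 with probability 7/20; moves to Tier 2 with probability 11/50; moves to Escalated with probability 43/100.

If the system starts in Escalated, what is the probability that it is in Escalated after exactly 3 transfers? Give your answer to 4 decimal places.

Propagate the distribution vector 3 transfers from Escalated.
After 0 transfers: (1.0000, 0.0000, 0.0000)
After 1 transfer: (0.3300, 0.3000, 0.3700)
After 2 transfers: (0.3760, 0.2824, 0.3416)
After 3 transfers: (0.3726, 0.2840, 0.3434)
P(in Escalated after 3 transfers) = 0.3726

0.3726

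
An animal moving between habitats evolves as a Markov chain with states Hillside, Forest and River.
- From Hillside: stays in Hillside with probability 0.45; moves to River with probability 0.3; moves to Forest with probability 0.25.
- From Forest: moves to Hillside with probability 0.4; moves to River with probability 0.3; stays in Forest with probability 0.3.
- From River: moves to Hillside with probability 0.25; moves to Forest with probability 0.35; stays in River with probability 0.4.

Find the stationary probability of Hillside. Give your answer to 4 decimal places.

Let the stationary distribution be π with π = πP and π_1 + π_2 + π_3 = 1.
π_1 = 0.45·π_1 + 0.4·π_2 + 0.25·π_3
π_2 = 0.25·π_1 + 0.3·π_2 + 0.35·π_3
Solving with the normalization constraint gives π = (0.3684, 0.2982, 0.3333).
So the stationary probability of Hillside is 0.3684.

0.3684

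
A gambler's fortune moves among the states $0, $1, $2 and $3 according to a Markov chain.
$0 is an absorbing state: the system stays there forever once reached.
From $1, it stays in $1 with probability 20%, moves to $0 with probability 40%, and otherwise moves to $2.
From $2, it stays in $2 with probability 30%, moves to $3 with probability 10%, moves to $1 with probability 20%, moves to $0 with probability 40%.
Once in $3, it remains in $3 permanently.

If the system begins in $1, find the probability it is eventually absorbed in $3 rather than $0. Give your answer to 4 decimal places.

Let h(s) be the probability of absorption at $3 starting from transient state s. Then h($3) = 1 and h($0) = 0. By first-step analysis:
h($1) = 0.4·0 + 0.2·h($1) + 0.4·h($2)
h($2) = 0.4·0 + 0.2·h($1) + 0.3·h($2) + 0.1·1
Solving: h($1) = 0.0833, h($2) = 0.1667.
Starting from $1, the probability is 0.0833.

0.0833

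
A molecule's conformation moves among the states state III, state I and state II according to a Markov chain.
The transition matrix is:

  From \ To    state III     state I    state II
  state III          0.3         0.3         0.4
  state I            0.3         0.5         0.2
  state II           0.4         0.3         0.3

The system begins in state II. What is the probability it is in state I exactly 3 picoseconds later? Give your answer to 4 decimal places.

Propagate the distribution vector 3 picoseconds from state II.
After 0 picoseconds: (0.0000, 0.0000, 1.0000)
After 1 picosecond: (0.4000, 0.3000, 0.3000)
After 2 picoseconds: (0.3300, 0.3600, 0.3100)
After 3 picoseconds: (0.3310, 0.3720, 0.2970)
P(in state I after 3 picoseconds) = 0.3720

0.3720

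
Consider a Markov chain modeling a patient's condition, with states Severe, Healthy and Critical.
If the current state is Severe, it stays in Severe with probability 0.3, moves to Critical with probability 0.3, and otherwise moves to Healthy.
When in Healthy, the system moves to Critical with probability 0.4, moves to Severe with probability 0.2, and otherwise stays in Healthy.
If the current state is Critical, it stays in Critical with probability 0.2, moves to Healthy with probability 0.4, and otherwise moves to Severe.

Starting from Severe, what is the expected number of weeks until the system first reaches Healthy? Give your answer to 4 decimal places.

Let t(s) be the expected number of weeks to first reach Healthy from state s, with t(Healthy) = 0. Conditioning on the first week:
t(Severe) = 1 + 0.3·t(Severe) + 0.3·t(Critical)
t(Critical) = 1 + 0.4·t(Severe) + 0.2·t(Critical)
Solving: t(Severe) = 2.5000, t(Critical) = 2.5000.
Expected weeks from Severe to Healthy: 2.5000.

2.5000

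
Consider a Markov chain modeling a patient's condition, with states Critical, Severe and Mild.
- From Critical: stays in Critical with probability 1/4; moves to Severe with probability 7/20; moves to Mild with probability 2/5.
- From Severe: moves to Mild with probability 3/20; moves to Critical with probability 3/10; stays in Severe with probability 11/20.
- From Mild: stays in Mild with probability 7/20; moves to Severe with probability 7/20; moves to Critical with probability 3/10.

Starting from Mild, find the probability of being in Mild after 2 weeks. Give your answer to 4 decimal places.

0.2950

Sum over the intermediate state after 1 week:
P = P(Mild→Critical)·P(Critical→Mild) + P(Mild→Severe)·P(Severe→Mild) + P(Mild→Mild)·P(Mild→Mild)
  = 0.3×0.4 + 0.35×0.15 + 0.35×0.35
  = 0.1200 + 0.0525 + 0.1225 = 0.2950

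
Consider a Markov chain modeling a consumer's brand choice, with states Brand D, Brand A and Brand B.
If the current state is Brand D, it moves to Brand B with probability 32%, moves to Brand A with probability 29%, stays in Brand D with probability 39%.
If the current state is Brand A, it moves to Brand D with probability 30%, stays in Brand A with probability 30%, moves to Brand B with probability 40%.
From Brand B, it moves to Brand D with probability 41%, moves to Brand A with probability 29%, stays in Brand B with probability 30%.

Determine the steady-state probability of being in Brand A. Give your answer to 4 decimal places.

0.2929

Let the stationary distribution be π with π = πP and π_1 + π_2 + π_3 = 1.
π_1 = 0.39·π_1 + 0.3·π_2 + 0.41·π_3
π_2 = 0.29·π_1 + 0.3·π_2 + 0.29·π_3
Solving with the normalization constraint gives π = (0.3704, 0.2929, 0.3367).
So the stationary probability of Brand A is 0.2929.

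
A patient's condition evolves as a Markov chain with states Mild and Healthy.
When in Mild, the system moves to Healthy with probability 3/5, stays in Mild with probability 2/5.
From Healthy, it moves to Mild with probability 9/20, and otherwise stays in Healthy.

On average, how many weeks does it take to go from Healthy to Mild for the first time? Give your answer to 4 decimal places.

2.2222

Let t(s) be the expected number of weeks to first reach Mild from state s, with t(Mild) = 0. Conditioning on the first week:
t(Healthy) = 1 + 0.55·t(Healthy)
Solving: t(Healthy) = 2.2222.
Expected weeks from Healthy to Mild: 2.2222.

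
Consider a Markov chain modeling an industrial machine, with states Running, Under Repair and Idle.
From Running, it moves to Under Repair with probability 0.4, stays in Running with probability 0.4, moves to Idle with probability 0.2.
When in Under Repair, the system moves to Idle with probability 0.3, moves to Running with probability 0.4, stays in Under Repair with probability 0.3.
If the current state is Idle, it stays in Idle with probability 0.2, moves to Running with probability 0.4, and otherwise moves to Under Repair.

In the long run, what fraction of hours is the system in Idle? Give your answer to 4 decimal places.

Let the stationary distribution be π with π = πP and π_1 + π_2 + π_3 = 1.
π_1 = 0.4·π_1 + 0.4·π_2 + 0.4·π_3
π_2 = 0.4·π_1 + 0.3·π_2 + 0.4·π_3
Solving with the normalization constraint gives π = (0.4000, 0.3636, 0.2364).
So the stationary probability of Idle is 0.2364.

0.2364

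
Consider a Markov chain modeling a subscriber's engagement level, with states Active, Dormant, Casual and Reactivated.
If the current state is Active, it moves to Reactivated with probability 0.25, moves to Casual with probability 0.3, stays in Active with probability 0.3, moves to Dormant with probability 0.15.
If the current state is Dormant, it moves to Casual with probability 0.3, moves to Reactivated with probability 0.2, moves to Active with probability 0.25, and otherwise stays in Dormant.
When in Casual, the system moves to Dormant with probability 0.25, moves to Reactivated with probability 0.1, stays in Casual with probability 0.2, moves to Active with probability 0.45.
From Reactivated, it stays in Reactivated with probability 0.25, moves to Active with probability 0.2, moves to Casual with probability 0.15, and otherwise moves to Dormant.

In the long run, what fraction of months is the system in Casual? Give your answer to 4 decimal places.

0.2454

Let the stationary distribution be π with π = πP and π_1 + π_2 + π_3 + π_4 = 1.
π_1 = 0.3·π_1 + 0.25·π_2 + 0.45·π_3 + 0.2·π_4
π_2 = 0.15·π_1 + 0.25·π_2 + 0.25·π_3 + 0.4·π_4
π_3 = 0.3·π_1 + 0.3·π_2 + 0.2·π_3 + 0.15·π_4
Solving with the normalization constraint gives π = (0.3042, 0.2497, 0.2454, 0.2007).
So the stationary probability of Casual is 0.2454.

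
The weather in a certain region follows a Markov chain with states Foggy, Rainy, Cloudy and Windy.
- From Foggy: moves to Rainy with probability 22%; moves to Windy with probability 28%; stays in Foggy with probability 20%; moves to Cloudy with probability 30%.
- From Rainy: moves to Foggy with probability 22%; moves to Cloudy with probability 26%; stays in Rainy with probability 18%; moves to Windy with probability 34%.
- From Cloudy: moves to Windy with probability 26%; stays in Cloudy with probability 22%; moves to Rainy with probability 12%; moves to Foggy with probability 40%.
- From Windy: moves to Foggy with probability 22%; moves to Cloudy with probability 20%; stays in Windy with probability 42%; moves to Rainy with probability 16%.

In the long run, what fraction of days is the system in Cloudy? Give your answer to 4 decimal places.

Let the stationary distribution be π with π = πP and π_1 + π_2 + π_3 + π_4 = 1.
π_1 = 0.2·π_1 + 0.22·π_2 + 0.4·π_3 + 0.22·π_4
π_2 = 0.22·π_1 + 0.18·π_2 + 0.12·π_3 + 0.16·π_4
π_3 = 0.3·π_1 + 0.26·π_2 + 0.22·π_3 + 0.2·π_4
Solving with the normalization constraint gives π = (0.2582, 0.1692, 0.2408, 0.3318).
So the stationary probability of Cloudy is 0.2408.

0.2408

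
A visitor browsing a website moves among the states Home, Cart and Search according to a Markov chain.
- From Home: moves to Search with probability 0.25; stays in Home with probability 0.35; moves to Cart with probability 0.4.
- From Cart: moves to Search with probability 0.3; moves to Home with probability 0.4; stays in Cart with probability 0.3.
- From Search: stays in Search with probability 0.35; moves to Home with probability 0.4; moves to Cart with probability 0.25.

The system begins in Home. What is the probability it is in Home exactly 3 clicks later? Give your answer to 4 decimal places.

Propagate the distribution vector 3 clicks from Home.
After 0 clicks: (1.0000, 0.0000, 0.0000)
After 1 click: (0.3500, 0.4000, 0.2500)
After 2 clicks: (0.3825, 0.3225, 0.2950)
After 3 clicks: (0.3809, 0.3235, 0.2956)
P(in Home after 3 clicks) = 0.3809

0.3809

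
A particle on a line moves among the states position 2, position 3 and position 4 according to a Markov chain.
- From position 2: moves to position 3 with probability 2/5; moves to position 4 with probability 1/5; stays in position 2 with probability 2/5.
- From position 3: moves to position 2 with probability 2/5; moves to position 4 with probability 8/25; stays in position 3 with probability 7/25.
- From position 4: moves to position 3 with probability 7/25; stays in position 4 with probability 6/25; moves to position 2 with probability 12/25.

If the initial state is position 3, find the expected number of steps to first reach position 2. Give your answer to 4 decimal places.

2.3601

Let t(s) be the expected number of steps to first reach position 2 from state s, with t(position 2) = 0. Conditioning on the first step:
t(position 3) = 1 + 0.28·t(position 3) + 0.32·t(position 4)
t(position 4) = 1 + 0.28·t(position 3) + 0.24·t(position 4)
Solving: t(position 3) = 2.3601, t(position 4) = 2.1853.
Expected steps from position 3 to position 2: 2.3601.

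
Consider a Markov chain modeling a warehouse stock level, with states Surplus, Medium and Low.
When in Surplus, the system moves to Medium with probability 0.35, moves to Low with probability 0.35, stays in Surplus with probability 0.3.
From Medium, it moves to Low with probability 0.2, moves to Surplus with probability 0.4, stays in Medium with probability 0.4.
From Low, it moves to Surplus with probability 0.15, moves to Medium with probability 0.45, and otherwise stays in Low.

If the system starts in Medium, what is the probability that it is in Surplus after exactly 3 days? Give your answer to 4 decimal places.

0.2940

Propagate the distribution vector 3 days from Medium.
After 0 days: (0.0000, 1.0000, 0.0000)
After 1 day: (0.4000, 0.4000, 0.2000)
After 2 days: (0.3100, 0.3900, 0.3000)
After 3 days: (0.2940, 0.3995, 0.3065)
P(in Surplus after 3 days) = 0.2940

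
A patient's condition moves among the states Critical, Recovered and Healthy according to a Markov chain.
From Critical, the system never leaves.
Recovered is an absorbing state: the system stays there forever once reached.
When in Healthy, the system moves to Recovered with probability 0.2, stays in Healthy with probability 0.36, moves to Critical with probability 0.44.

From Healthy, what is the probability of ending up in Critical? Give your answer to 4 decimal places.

Let h(s) be the probability of absorption at Critical starting from transient state s. Then h(Critical) = 1 and h(Recovered) = 0. By first-step analysis:
h(Healthy) = 0.44·1 + 0.2·0 + 0.36·h(Healthy)
Solving: h(Healthy) = 0.6875.
Starting from Healthy, the probability is 0.6875.

0.6875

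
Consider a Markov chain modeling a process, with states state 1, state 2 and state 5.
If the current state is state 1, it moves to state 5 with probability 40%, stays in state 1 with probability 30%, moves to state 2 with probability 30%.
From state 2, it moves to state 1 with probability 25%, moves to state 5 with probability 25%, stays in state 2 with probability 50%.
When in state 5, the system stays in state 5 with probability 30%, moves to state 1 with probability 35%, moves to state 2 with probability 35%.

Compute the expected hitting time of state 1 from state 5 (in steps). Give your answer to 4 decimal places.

Let t(s) be the expected number of steps to first reach state 1 from state s, with t(state 1) = 0. Conditioning on the first step:
t(state 2) = 1 + 0.5·t(state 2) + 0.25·t(state 5)
t(state 5) = 1 + 0.35·t(state 2) + 0.3·t(state 5)
Solving: t(state 2) = 3.6190, t(state 5) = 3.2381.
Expected steps from state 5 to state 1: 3.2381.

3.2381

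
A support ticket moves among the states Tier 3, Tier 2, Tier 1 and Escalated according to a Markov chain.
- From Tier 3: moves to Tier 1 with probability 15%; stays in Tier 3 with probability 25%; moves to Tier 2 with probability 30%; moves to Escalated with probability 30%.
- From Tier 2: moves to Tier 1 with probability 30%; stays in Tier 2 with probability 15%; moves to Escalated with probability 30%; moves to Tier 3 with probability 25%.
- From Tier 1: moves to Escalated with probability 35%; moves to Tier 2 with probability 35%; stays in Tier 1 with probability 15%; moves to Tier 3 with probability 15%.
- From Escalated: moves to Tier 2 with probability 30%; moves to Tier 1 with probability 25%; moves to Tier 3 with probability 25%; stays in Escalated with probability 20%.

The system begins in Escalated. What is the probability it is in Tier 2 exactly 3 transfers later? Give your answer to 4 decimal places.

0.2706

Propagate the distribution vector 3 transfers from Escalated.
After 0 transfers: (0.0000, 0.0000, 0.0000, 1.0000)
After 1 transfer: (0.2500, 0.3000, 0.2500, 0.2000)
After 2 transfers: (0.2250, 0.2675, 0.2150, 0.2925)
After 3 transfers: (0.2285, 0.2706, 0.2194, 0.2815)
P(in Tier 2 after 3 transfers) = 0.2706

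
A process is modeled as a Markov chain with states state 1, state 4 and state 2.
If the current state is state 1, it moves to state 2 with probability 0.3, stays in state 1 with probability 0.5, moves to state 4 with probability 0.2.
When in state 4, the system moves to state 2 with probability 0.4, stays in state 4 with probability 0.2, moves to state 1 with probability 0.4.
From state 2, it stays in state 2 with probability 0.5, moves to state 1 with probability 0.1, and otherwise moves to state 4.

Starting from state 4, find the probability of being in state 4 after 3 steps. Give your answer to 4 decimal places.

0.2800

Propagate the distribution vector 3 steps from state 4.
After 0 steps: (0.0000, 1.0000, 0.0000)
After 1 step: (0.4000, 0.2000, 0.4000)
After 2 steps: (0.3200, 0.2800, 0.4000)
After 3 steps: (0.3120, 0.2800, 0.4080)
P(in state 4 after 3 steps) = 0.2800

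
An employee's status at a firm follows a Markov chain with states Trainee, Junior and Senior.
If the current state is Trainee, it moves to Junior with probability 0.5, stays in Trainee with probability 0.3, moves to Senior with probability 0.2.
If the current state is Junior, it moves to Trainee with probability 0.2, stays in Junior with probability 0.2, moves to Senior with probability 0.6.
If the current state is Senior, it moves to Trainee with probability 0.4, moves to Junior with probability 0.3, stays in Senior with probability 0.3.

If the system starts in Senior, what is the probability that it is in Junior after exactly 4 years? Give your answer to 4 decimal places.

Propagate the distribution vector 4 years from Senior.
After 0 years: (0.0000, 0.0000, 1.0000)
After 1 year: (0.4000, 0.3000, 0.3000)
After 2 years: (0.3000, 0.3500, 0.3500)
After 3 years: (0.3000, 0.3250, 0.3750)
After 4 years: (0.3050, 0.3275, 0.3675)
P(in Junior after 4 years) = 0.3275

0.3275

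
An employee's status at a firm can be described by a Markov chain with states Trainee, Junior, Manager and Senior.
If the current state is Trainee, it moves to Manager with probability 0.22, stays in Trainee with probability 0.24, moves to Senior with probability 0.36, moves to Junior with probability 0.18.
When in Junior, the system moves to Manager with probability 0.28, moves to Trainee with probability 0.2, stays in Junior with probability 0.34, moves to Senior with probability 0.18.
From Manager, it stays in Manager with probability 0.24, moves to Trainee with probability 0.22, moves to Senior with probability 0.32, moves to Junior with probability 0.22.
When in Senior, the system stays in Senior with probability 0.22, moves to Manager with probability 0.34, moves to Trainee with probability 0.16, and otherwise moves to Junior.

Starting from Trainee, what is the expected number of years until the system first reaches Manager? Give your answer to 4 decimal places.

3.7307

Let t(s) be the expected number of years to first reach Manager from state s, with t(Manager) = 0. Conditioning on the first year:
t(Trainee) = 1 + 0.24·t(Trainee) + 0.18·t(Junior) + 0.36·t(Senior)
t(Junior) = 1 + 0.2·t(Trainee) + 0.34·t(Junior) + 0.18·t(Senior)
t(Senior) = 1 + 0.16·t(Trainee) + 0.28·t(Junior) + 0.22·t(Senior)
Solving: t(Trainee) = 3.7307, t(Junior) = 3.5518, t(Senior) = 3.3223.
Expected years from Trainee to Manager: 3.7307.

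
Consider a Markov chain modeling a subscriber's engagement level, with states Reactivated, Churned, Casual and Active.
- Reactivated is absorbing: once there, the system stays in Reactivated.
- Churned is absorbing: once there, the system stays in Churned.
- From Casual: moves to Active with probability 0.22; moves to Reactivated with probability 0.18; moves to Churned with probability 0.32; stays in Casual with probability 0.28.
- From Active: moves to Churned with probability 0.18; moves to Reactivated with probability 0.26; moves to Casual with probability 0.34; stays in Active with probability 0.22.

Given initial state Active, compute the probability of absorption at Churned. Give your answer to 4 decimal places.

0.4897

Let h(s) be the probability of absorption at Churned starting from transient state s. Then h(Churned) = 1 and h(Reactivated) = 0. By first-step analysis:
h(Casual) = 0.18·0 + 0.32·1 + 0.28·h(Casual) + 0.22·h(Active)
h(Active) = 0.26·0 + 0.18·1 + 0.34·h(Casual) + 0.22·h(Active)
Solving: h(Casual) = 0.5941, h(Active) = 0.4897.
Starting from Active, the probability is 0.4897.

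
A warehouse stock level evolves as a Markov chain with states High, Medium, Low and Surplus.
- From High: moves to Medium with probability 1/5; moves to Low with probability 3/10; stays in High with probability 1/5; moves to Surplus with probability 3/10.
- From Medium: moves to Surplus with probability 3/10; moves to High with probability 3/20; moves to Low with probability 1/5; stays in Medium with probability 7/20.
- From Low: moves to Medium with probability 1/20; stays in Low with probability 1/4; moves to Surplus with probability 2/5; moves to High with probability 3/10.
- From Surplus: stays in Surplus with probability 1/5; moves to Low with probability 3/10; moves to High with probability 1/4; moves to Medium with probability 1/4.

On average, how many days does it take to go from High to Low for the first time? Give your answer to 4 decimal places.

Let t(s) be the expected number of days to first reach Low from state s, with t(Low) = 0. Conditioning on the first day:
t(High) = 1 + 0.2·t(High) + 0.2·t(Medium) + 0.3·t(Surplus)
t(Medium) = 1 + 0.15·t(High) + 0.35·t(Medium) + 0.3·t(Surplus)
t(Surplus) = 1 + 0.25·t(High) + 0.25·t(Medium) + 0.2·t(Surplus)
Solving: t(High) = 3.6381, t(Medium) = 4.0661, t(Surplus) = 3.6576.
Expected days from High to Low: 3.6381.

3.6381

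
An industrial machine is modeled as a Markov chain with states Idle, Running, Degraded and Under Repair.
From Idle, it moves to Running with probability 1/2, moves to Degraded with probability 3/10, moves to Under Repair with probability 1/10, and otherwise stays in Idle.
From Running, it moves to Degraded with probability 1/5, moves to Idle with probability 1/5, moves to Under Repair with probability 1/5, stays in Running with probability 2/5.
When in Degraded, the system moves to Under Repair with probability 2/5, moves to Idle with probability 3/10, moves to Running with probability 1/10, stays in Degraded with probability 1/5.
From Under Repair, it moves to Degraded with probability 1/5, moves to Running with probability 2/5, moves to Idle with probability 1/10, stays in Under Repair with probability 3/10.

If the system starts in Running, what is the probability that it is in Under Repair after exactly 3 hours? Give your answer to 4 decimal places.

Propagate the distribution vector 3 hours from Running.
After 0 hours: (0.0000, 1.0000, 0.0000, 0.0000)
After 1 hour: (0.2000, 0.4000, 0.2000, 0.2000)
After 2 hours: (0.1800, 0.3600, 0.2200, 0.2400)
After 3 hours: (0.1800, 0.3520, 0.2180, 0.2500)
P(in Under Repair after 3 hours) = 0.2500

0.2500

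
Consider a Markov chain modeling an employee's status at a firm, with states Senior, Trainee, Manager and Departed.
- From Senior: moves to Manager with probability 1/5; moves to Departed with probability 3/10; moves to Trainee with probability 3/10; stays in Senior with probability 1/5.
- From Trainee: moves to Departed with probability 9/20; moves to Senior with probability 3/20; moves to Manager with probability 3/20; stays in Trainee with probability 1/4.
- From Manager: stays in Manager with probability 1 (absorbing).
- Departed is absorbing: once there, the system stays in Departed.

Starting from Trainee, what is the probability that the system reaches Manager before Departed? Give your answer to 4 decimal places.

Let h(s) be the probability of absorption at Manager starting from transient state s. Then h(Manager) = 1 and h(Departed) = 0. By first-step analysis:
h(Senior) = 0.2·h(Senior) + 0.3·h(Trainee) + 0.2·1 + 0.3·0
h(Trainee) = 0.15·h(Senior) + 0.25·h(Trainee) + 0.15·1 + 0.45·0
Solving: h(Senior) = 0.3514, h(Trainee) = 0.2703.
Starting from Trainee, the probability is 0.2703.

0.2703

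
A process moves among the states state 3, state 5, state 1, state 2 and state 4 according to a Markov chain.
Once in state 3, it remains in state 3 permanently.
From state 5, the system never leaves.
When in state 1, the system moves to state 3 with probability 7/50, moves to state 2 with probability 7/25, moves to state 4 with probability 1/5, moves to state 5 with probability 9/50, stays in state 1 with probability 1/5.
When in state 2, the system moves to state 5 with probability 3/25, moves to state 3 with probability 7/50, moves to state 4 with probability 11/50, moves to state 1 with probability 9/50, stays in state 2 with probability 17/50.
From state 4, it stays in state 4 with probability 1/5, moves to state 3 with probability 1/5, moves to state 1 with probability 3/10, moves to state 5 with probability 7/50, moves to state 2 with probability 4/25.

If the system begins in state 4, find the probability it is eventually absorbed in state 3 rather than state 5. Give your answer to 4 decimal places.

Let h(s) be the probability of absorption at state 3 starting from transient state s. Then h(state 3) = 1 and h(state 5) = 0. By first-step analysis:
h(state 1) = 0.14·1 + 0.18·0 + 0.2·h(state 1) + 0.28·h(state 2) + 0.2·h(state 4)
h(state 2) = 0.14·1 + 0.12·0 + 0.18·h(state 1) + 0.34·h(state 2) + 0.22·h(state 4)
h(state 4) = 0.2·1 + 0.14·0 + 0.3·h(state 1) + 0.16·h(state 2) + 0.2·h(state 4)
Solving: h(state 1) = 0.4949, h(state 2) = 0.5274, h(state 4) = 0.5411.
Starting from state 4, the probability is 0.5411.

0.5411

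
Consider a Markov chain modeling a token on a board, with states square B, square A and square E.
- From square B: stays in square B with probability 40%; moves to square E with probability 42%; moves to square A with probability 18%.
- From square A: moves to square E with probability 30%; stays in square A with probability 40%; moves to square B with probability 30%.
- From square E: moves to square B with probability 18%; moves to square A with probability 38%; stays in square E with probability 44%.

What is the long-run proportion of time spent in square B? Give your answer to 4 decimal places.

0.2816

Let the stationary distribution be π with π = πP and π_1 + π_2 + π_3 = 1.
π_1 = 0.4·π_1 + 0.3·π_2 + 0.18·π_3
π_2 = 0.18·π_1 + 0.4·π_2 + 0.38·π_3
Solving with the normalization constraint gives π = (0.2816, 0.3303, 0.3881).
So the stationary probability of square B is 0.2816.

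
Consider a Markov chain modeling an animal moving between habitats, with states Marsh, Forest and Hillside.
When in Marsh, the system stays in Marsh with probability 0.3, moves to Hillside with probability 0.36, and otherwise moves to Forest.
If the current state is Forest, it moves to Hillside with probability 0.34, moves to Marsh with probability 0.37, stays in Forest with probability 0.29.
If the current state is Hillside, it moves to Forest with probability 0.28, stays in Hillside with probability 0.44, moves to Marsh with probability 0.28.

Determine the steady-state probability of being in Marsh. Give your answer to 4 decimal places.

0.3134

Let the stationary distribution be π with π = πP and π_1 + π_2 + π_3 = 1.
π_1 = 0.3·π_1 + 0.37·π_2 + 0.28·π_3
π_2 = 0.34·π_1 + 0.29·π_2 + 0.28·π_3
Solving with the normalization constraint gives π = (0.3134, 0.3018, 0.3847).
So the stationary probability of Marsh is 0.3134.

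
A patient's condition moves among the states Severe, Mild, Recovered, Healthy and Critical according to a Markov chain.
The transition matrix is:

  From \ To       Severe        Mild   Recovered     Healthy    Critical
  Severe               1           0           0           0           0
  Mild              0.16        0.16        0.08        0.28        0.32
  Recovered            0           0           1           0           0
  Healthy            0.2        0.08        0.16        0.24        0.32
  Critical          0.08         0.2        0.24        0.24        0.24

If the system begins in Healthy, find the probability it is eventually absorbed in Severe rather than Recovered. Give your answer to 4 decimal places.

0.4786

Let h(s) be the probability of absorption at Severe starting from transient state s. Then h(Severe) = 1 and h(Recovered) = 0. By first-step analysis:
h(Mild) = 0.16·1 + 0.16·h(Mild) + 0.08·0 + 0.28·h(Healthy) + 0.32·h(Critical)
h(Healthy) = 0.2·1 + 0.08·h(Mild) + 0.16·0 + 0.24·h(Healthy) + 0.32·h(Critical)
h(Critical) = 0.08·1 + 0.2·h(Mild) + 0.24·0 + 0.24·h(Healthy) + 0.24·h(Critical)
Solving: h(Mild) = 0.4976, h(Healthy) = 0.4786, h(Critical) = 0.3874.
Starting from Healthy, the probability is 0.4786.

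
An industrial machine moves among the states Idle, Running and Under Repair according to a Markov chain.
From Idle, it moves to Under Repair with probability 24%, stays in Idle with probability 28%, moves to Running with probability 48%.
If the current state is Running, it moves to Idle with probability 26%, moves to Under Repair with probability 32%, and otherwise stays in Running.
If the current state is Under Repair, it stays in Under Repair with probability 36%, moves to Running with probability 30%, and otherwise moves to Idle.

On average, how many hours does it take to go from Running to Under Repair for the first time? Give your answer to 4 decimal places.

Let t(s) be the expected number of hours to first reach Under Repair from state s, with t(Under Repair) = 0. Conditioning on the first hour:
t(Idle) = 1 + 0.28·t(Idle) + 0.48·t(Running)
t(Running) = 1 + 0.26·t(Idle) + 0.42·t(Running)
Solving: t(Idle) = 3.6202, t(Running) = 3.3470.
Expected hours from Running to Under Repair: 3.3470.

3.3470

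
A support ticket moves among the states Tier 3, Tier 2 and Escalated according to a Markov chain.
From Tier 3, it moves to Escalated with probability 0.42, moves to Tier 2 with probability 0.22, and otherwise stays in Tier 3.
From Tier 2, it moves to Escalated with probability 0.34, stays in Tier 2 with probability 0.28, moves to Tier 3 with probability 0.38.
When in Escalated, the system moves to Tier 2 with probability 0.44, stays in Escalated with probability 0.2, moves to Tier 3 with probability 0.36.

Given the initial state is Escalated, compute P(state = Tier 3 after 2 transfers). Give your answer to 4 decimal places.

0.3688

Sum over the intermediate state after 1 transfer:
P = P(Escalated→Tier 3)·P(Tier 3→Tier 3) + P(Escalated→Tier 2)·P(Tier 2→Tier 3) + P(Escalated→Escalated)·P(Escalated→Tier 3)
  = 0.36×0.36 + 0.44×0.38 + 0.2×0.36
  = 0.1296 + 0.1672 + 0.0720 = 0.3688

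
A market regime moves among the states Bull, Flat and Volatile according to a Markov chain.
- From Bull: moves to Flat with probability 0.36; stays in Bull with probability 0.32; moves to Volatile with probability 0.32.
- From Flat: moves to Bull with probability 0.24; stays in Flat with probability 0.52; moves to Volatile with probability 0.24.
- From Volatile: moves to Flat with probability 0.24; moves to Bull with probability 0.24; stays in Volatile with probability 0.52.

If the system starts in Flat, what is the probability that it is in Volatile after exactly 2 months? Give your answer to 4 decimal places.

Sum over the intermediate state after 1 month:
P = P(Flat→Bull)·P(Bull→Volatile) + P(Flat→Flat)·P(Flat→Volatile) + P(Flat→Volatile)·P(Volatile→Volatile)
  = 0.24×0.32 + 0.52×0.24 + 0.24×0.52
  = 0.0768 + 0.1248 + 0.1248 = 0.3264

0.3264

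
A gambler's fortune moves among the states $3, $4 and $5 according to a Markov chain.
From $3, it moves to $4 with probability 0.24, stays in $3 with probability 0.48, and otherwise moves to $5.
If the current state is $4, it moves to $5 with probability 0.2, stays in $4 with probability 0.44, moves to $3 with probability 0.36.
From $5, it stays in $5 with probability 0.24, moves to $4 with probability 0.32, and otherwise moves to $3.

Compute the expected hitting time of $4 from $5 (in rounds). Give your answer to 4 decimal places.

3.5294

Let t(s) be the expected number of rounds to first reach $4 from state s, with t($4) = 0. Conditioning on the first round:
t($3) = 1 + 0.48·t($3) + 0.28·t($5)
t($5) = 1 + 0.44·t($3) + 0.24·t($5)
Solving: t($3) = 3.8235, t($5) = 3.5294.
Expected rounds from $5 to $4: 3.5294.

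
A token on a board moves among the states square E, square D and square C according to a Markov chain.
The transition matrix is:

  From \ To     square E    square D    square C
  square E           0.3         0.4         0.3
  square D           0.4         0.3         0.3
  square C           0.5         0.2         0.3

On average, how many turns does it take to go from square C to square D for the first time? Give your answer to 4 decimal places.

Let t(s) be the expected number of turns to first reach square D from state s, with t(square D) = 0. Conditioning on the first turn:
t(square E) = 1 + 0.3·t(square E) + 0.3·t(square C)
t(square C) = 1 + 0.5·t(square E) + 0.3·t(square C)
Solving: t(square E) = 2.9412, t(square C) = 3.5294.
Expected turns from square C to square D: 3.5294.

3.5294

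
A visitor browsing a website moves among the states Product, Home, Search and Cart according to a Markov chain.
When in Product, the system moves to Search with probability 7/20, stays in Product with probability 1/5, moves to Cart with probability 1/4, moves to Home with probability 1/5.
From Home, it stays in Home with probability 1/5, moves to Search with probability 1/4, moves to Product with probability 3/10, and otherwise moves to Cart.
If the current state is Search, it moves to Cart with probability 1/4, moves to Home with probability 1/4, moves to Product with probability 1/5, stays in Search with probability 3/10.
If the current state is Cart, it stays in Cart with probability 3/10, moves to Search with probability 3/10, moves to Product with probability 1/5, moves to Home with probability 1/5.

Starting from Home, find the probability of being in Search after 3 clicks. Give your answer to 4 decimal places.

0.3004

Propagate the distribution vector 3 clicks from Home.
After 0 clicks: (0.0000, 1.0000, 0.0000, 0.0000)
After 1 click: (0.3000, 0.2000, 0.2500, 0.2500)
After 2 clicks: (0.2200, 0.2125, 0.3050, 0.2625)
After 3 clicks: (0.2213, 0.2153, 0.3004, 0.2631)
P(in Search after 3 clicks) = 0.3004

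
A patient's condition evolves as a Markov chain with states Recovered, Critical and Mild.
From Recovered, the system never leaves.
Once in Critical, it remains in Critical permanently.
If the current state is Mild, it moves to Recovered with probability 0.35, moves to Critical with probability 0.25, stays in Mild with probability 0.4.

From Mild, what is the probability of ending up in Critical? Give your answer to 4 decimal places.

0.4167

Let h(s) be the probability of absorption at Critical starting from transient state s. Then h(Critical) = 1 and h(Recovered) = 0. By first-step analysis:
h(Mild) = 0.35·0 + 0.25·1 + 0.4·h(Mild)
Solving: h(Mild) = 0.4167.
Starting from Mild, the probability is 0.4167.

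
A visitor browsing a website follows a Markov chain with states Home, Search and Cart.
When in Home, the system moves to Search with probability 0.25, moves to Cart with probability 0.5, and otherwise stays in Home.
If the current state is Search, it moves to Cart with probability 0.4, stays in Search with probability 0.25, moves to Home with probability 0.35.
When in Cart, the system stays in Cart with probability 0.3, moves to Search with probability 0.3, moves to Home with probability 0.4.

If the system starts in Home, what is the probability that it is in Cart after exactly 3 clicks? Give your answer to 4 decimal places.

0.3975

Propagate the distribution vector 3 clicks from Home.
After 0 clicks: (1.0000, 0.0000, 0.0000)
After 1 click: (0.2500, 0.2500, 0.5000)
After 2 clicks: (0.3500, 0.2750, 0.3750)
After 3 clicks: (0.3338, 0.2688, 0.3975)
P(in Cart after 3 clicks) = 0.3975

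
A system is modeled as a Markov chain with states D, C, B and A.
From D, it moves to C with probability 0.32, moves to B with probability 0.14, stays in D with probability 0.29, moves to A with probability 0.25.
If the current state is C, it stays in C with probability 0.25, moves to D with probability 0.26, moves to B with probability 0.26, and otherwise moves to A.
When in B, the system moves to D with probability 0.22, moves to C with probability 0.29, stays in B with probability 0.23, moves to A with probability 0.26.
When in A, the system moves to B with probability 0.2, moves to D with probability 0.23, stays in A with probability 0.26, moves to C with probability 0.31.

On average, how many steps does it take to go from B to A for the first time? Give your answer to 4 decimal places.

Let t(s) be the expected number of steps to first reach A from state s, with t(A) = 0. Conditioning on the first step:
t(D) = 1 + 0.29·t(D) + 0.32·t(C) + 0.14·t(B)
t(C) = 1 + 0.26·t(D) + 0.25·t(C) + 0.26·t(B)
t(B) = 1 + 0.22·t(D) + 0.29·t(C) + 0.23·t(B)
Solving: t(D) = 4.0642, t(C) = 4.1349, t(B) = 4.0172.
Expected steps from B to A: 4.0172.

4.0172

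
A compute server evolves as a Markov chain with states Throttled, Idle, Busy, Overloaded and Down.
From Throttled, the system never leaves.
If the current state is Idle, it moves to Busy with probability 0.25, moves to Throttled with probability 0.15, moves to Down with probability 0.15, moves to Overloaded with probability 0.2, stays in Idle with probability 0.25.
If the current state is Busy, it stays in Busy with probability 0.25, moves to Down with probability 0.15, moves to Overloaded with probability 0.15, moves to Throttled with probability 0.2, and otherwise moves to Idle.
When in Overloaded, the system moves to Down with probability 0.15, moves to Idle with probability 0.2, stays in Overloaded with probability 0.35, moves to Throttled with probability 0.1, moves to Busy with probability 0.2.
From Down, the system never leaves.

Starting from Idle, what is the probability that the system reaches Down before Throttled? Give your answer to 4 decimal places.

Let h(s) be the probability of absorption at Down starting from transient state s. Then h(Down) = 1 and h(Throttled) = 0. By first-step analysis:
h(Idle) = 0.15·0 + 0.25·h(Idle) + 0.25·h(Busy) + 0.2·h(Overloaded) + 0.15·1
h(Busy) = 0.2·0 + 0.25·h(Idle) + 0.25·h(Busy) + 0.15·h(Overloaded) + 0.15·1
h(Overloaded) = 0.1·0 + 0.2·h(Idle) + 0.2·h(Busy) + 0.35·h(Overloaded) + 0.15·1
Solving: h(Idle) = 0.4985, h(Busy) = 0.4721, h(Overloaded) = 0.5294.
Starting from Idle, the probability is 0.4985.

0.4985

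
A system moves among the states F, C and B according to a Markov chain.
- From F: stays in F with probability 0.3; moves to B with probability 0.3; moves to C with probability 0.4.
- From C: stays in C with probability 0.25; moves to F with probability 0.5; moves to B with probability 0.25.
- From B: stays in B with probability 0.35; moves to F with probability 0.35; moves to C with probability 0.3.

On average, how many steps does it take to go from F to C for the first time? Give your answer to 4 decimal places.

Let t(s) be the expected number of steps to first reach C from state s, with t(C) = 0. Conditioning on the first step:
t(F) = 1 + 0.3·t(F) + 0.3·t(B)
t(B) = 1 + 0.35·t(F) + 0.35·t(B)
Solving: t(F) = 2.7143, t(B) = 3.0000.
Expected steps from F to C: 2.7143.

2.7143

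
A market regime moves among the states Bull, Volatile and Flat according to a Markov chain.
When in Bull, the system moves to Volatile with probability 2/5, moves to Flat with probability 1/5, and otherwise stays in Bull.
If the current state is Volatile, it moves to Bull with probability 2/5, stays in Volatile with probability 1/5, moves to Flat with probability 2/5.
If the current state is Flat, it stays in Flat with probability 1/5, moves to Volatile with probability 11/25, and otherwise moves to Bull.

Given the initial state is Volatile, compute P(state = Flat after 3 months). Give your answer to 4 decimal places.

0.2752

Propagate the distribution vector 3 months from Volatile.
After 0 months: (0.0000, 1.0000, 0.0000)
After 1 month: (0.4000, 0.2000, 0.4000)
After 2 months: (0.3840, 0.3760, 0.2400)
After 3 months: (0.3904, 0.3344, 0.2752)
P(in Flat after 3 months) = 0.2752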